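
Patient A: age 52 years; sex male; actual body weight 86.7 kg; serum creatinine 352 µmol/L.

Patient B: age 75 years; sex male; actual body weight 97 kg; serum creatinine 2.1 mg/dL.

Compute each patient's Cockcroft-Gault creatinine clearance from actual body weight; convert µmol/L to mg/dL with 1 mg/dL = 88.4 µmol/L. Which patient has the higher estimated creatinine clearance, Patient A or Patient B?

Patient A: SCr = 352 / 88.4 = 3.982 mg/dL
Patient A: CrCl = (140 − 52) × 86.7 / (72 × 3.982) = 7629.6 / 286.70 ≈ 26.6 mL/min
Patient B: CrCl = (140 − 75) × 97 / (72 × 2.1) = 6305.0 / 151.20 ≈ 41.7 mL/min
26.6 vs 41.7 mL/min → Patient B is higher.

Patient B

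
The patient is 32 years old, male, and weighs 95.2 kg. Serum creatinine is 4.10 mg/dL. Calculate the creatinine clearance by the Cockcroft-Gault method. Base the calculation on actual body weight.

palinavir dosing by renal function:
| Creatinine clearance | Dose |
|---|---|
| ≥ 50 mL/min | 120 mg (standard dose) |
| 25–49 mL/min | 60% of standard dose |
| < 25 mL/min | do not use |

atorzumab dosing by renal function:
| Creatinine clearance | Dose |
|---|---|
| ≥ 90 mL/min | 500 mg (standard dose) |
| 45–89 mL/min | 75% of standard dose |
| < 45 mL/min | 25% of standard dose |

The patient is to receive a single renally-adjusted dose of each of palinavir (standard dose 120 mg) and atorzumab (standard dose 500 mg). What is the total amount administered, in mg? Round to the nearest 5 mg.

195 mg

CrCl = (140 − 32) × 95.2 / (72 × 4.1) = 10281.6 / 295.20 ≈ 34.8 mL/min
CrCl ≈ 35 mL/min.
palinavir: 25–49 mL/min → 60% of 120 mg = 72 mg.
atorzumab: < 45 mL/min → 25% of 500 mg = 125 mg.
Total = 72 + 125 = 197 mg.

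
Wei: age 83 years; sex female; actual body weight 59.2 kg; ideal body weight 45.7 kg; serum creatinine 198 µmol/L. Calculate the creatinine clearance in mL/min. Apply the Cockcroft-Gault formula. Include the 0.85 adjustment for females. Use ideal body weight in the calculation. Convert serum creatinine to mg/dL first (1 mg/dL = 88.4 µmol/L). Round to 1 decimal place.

SCr = 198 / 88.4 = 2.24 mg/dL
CrCl = (140 − 83) × 45.7 / (72 × 2.24) × 0.85 = 2604.9 / 161.28 × 0.85 ≈ 13.7 mL/min

13.7 mL/min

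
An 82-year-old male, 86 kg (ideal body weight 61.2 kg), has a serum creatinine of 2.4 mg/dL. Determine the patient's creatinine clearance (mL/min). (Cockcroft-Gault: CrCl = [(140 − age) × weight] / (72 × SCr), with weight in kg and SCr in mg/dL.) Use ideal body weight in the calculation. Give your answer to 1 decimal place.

20.5 mL/min

CrCl = (140 − 82) × 61.2 / (72 × 2.4) = 3549.6 / 172.80 ≈ 20.5 mL/min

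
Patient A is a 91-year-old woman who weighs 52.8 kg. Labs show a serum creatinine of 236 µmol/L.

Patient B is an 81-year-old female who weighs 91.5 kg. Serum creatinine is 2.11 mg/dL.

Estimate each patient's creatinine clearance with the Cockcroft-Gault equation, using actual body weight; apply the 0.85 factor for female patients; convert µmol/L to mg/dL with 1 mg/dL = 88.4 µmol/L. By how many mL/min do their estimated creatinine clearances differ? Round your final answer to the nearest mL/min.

Patient A: SCr = 236 / 88.4 = 2.67 mg/dL
Patient A: CrCl = (140 − 91) × 52.8 / (72 × 2.67) × 0.85 = 2587.2 / 192.24 × 0.85 ≈ 11.4 mL/min
Patient B: CrCl = (140 − 81) × 91.5 / (72 × 2.11) × 0.85 = 5398.5 / 151.92 × 0.85 ≈ 30.2 mL/min
|11.4 − 30.2| = 18.8 mL/min

19 mL/min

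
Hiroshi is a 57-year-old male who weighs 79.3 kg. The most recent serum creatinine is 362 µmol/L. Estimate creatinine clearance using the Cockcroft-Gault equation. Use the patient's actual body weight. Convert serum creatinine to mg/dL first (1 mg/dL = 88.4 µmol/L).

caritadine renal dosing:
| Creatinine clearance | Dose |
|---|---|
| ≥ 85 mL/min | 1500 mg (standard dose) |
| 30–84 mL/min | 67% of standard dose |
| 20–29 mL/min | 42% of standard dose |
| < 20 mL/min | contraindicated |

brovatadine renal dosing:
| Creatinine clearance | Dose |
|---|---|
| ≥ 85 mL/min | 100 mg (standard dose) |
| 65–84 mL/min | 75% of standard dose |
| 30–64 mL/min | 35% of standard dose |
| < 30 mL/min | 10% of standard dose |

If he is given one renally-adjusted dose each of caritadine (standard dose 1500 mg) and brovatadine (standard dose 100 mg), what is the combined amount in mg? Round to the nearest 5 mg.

SCr = 362 / 88.4 = 4.095 mg/dL
CrCl = (140 − 57) × 79.3 / (72 × 4.095) = 6581.9 / 294.84 ≈ 22.3 mL/min
CrCl ≈ 22 mL/min.
caritadine: 20–29 mL/min → 42% of 1500 mg = 630 mg.
brovatadine: < 30 mL/min → 10% of 100 mg = 10 mg.
Total = 630 + 10 = 640 mg.

640 mg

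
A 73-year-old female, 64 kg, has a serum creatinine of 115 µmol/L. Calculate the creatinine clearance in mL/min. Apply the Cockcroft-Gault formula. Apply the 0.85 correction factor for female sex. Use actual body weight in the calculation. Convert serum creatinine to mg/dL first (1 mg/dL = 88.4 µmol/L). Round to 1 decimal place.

38.9 mL/min

SCr = 115 / 88.4 = 1.301 mg/dL
CrCl = (140 − 73) × 64 / (72 × 1.301) × 0.85 = 4288.0 / 93.67 × 0.85 ≈ 38.9 mL/min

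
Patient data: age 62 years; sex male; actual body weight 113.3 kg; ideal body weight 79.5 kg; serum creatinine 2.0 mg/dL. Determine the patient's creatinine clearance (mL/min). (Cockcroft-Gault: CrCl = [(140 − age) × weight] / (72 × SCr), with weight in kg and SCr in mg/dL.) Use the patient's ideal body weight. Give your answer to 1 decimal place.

43.1 mL/min

CrCl = (140 − 62) × 79.5 / (72 × 2) = 6201.0 / 144.00 ≈ 43.1 mL/min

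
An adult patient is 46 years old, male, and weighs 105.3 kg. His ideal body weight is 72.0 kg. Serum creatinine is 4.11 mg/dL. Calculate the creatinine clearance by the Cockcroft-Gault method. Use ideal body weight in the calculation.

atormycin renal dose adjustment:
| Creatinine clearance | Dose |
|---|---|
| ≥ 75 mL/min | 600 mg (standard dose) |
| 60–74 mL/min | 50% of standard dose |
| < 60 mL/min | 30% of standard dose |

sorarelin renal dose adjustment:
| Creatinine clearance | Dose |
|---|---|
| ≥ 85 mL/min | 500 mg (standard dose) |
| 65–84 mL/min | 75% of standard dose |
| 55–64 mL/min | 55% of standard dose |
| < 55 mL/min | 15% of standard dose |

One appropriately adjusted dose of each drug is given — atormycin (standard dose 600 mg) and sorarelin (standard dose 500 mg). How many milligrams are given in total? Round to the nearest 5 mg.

255 mg

CrCl = (140 − 46) × 72 / (72 × 4.11) = 6768.0 / 295.92 ≈ 22.9 mL/min
CrCl ≈ 23 mL/min.
atormycin: < 60 mL/min → 30% of 600 mg = 180 mg.
sorarelin: < 55 mL/min → 15% of 500 mg = 75 mg.
Total = 180 + 75 = 255 mg.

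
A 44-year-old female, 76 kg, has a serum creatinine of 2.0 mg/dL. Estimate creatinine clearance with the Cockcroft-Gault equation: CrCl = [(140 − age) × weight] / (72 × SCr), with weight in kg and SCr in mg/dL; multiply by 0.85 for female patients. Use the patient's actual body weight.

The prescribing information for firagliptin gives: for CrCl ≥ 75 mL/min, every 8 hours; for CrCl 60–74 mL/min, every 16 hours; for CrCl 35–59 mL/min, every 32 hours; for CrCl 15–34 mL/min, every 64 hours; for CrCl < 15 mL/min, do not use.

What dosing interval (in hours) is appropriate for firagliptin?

CrCl = (140 − 44) × 76 / (72 × 2) × 0.85 = 7296.0 / 144.00 × 0.85 ≈ 43.1 mL/min
CrCl ≈ 43 mL/min → bracket 35–59 mL/min → every 32 hours.

every 32 hours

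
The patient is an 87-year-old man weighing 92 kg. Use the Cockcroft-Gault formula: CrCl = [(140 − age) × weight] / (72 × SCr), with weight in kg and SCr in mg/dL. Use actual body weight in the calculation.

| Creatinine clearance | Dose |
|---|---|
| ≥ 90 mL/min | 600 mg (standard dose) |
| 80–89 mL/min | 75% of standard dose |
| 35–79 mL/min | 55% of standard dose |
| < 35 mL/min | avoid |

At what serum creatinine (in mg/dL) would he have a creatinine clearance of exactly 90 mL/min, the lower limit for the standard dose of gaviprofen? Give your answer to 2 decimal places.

Standard dose requires CrCl ≥ 90 mL/min.
Set (140 − 87) × 92 / (72 × SCr) = 90
SCr = (140 − 87) × 92 / (72 × 90) = 0.752 mg/dL

0.75 mg/dL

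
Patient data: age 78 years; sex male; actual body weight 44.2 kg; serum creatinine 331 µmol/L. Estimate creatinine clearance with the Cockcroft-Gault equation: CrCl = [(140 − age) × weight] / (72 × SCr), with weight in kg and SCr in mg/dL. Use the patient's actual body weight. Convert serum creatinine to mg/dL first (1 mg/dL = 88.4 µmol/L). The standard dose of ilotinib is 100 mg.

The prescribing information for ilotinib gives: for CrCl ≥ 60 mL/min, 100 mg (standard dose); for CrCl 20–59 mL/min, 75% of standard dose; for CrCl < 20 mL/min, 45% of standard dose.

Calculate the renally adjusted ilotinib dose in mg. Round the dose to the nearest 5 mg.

SCr = 331 / 88.4 = 3.744 mg/dL
CrCl = (140 − 78) × 44.2 / (72 × 3.744) = 2740.4 / 269.57 ≈ 10.2 mL/min
CrCl ≈ 10 mL/min → bracket < 20 mL/min.
45% of 100 mg = 45 mg

45 mg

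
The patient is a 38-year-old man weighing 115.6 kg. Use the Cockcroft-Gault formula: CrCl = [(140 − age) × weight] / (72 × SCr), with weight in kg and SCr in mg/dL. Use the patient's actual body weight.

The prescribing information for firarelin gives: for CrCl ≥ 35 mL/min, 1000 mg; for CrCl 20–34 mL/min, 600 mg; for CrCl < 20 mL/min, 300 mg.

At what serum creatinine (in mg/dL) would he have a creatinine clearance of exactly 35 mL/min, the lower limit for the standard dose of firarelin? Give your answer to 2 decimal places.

4.68 mg/dL

Standard dose requires CrCl ≥ 35 mL/min.
Set (140 − 38) × 115.6 / (72 × SCr) = 35
SCr = (140 − 38) × 115.6 / (72 × 35) = 4.679 mg/dL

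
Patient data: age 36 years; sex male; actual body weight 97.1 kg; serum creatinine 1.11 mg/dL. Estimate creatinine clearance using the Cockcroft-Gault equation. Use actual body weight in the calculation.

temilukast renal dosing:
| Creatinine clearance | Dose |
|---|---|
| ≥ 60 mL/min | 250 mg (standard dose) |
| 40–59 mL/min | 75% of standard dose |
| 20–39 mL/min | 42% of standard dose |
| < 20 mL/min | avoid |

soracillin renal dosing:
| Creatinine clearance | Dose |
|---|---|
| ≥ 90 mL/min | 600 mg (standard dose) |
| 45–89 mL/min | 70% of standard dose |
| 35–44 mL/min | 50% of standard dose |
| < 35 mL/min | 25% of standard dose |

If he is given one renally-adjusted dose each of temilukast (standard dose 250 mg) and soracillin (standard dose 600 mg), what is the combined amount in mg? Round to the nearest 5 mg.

CrCl = (140 − 36) × 97.1 / (72 × 1.11) = 10098.4 / 79.92 ≈ 126.4 mL/min
CrCl ≈ 126 mL/min.
temilukast: ≥ 60 mL/min → 100% of 250 mg = 250 mg.
soracillin: ≥ 90 mL/min → 100% of 600 mg = 600 mg.
Total = 250 + 600 = 850 mg.

850 mg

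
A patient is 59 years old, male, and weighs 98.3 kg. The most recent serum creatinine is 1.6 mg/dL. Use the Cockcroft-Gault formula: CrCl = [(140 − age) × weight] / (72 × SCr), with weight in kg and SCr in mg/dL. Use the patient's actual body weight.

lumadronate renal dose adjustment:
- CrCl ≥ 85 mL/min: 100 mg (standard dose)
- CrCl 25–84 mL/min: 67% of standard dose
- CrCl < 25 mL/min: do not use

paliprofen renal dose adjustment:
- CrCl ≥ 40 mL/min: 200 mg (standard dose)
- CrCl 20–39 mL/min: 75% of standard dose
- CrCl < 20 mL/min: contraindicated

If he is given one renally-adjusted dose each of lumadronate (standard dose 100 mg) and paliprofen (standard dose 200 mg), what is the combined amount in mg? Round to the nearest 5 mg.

265 mg

CrCl = (140 − 59) × 98.3 / (72 × 1.6) = 7962.3 / 115.20 ≈ 69.1 mL/min
CrCl ≈ 69 mL/min.
lumadronate: 25–84 mL/min → 67% of 100 mg = 67 mg.
paliprofen: ≥ 40 mL/min → 100% of 200 mg = 200 mg.
Total = 67 + 200 = 267 mg.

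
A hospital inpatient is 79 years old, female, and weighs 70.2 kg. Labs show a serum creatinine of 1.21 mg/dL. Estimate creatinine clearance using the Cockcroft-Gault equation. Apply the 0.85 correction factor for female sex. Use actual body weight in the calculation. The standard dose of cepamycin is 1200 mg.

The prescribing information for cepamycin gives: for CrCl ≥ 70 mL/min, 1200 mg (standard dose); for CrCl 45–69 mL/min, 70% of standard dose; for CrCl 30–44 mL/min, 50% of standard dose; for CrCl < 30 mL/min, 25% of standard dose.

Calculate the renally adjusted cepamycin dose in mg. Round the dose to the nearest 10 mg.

600 mg

CrCl = (140 − 79) × 70.2 / (72 × 1.21) × 0.85 = 4282.2 / 87.12 × 0.85 ≈ 41.8 mL/min
CrCl ≈ 42 mL/min → bracket 30–44 mL/min.
50% of 1200 mg = 600 mg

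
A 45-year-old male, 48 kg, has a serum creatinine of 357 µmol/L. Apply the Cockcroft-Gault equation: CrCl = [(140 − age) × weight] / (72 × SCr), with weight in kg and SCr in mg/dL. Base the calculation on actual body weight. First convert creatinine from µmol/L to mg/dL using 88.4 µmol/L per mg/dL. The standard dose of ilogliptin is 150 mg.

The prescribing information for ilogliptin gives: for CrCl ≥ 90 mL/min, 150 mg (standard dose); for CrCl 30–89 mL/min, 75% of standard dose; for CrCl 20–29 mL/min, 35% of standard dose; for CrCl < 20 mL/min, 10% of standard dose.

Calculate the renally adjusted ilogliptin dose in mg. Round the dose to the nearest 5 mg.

15 mg

SCr = 357 / 88.4 = 4.038 mg/dL
CrCl = (140 − 45) × 48 / (72 × 4.038) = 4560.0 / 290.74 ≈ 15.7 mL/min
CrCl ≈ 16 mL/min → bracket < 20 mL/min.
10% of 150 mg = 15 mg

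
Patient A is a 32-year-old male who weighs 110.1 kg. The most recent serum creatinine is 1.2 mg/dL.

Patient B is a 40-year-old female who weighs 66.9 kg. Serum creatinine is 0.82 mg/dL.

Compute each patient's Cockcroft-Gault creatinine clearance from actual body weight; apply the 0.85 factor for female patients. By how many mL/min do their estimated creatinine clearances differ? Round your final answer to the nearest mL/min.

Patient A: CrCl = (140 − 32) × 110.1 / (72 × 1.2) = 11890.8 / 86.40 ≈ 137.6 mL/min
Patient B: CrCl = (140 − 40) × 66.9 / (72 × 0.82) × 0.85 = 6690.0 / 59.04 × 0.85 ≈ 96.3 mL/min
|137.6 − 96.3| = 41.3 mL/min

41 mL/min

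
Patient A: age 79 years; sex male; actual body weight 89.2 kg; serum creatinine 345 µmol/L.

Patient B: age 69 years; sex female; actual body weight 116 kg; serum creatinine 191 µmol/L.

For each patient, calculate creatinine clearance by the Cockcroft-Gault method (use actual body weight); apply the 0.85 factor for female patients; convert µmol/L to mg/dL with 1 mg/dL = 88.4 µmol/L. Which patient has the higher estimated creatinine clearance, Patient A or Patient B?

Patient B

Patient A: SCr = 345 / 88.4 = 3.903 mg/dL
Patient A: CrCl = (140 − 79) × 89.2 / (72 × 3.903) = 5441.2 / 281.02 ≈ 19.4 mL/min
Patient B: SCr = 191 / 88.4 = 2.161 mg/dL
Patient B: CrCl = (140 − 69) × 116 / (72 × 2.161) × 0.85 = 8236.0 / 155.59 × 0.85 ≈ 45.0 mL/min
19.4 vs 45.0 mL/min → Patient B is higher.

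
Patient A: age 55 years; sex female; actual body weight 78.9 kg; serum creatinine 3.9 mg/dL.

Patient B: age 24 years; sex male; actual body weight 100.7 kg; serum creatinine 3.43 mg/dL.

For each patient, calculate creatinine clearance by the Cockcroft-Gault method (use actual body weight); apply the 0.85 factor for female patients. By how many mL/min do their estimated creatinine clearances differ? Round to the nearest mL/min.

Patient A: CrCl = (140 − 55) × 78.9 / (72 × 3.9) × 0.85 = 6706.5 / 280.80 × 0.85 ≈ 20.3 mL/min
Patient B: CrCl = (140 − 24) × 100.7 / (72 × 3.43) = 11681.2 / 246.96 ≈ 47.3 mL/min
|20.3 − 47.3| = 27.0 mL/min

27 mL/min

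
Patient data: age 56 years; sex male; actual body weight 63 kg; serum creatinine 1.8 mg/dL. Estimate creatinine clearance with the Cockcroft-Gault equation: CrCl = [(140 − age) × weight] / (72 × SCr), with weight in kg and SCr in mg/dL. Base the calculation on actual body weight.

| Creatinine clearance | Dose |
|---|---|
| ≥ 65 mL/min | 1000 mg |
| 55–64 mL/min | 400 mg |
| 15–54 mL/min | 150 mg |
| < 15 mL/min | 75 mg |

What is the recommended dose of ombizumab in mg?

150 mg

CrCl = (140 − 56) × 63 / (72 × 1.8) = 5292.0 / 129.60 ≈ 40.8 mL/min
CrCl ≈ 41 mL/min → bracket 15–54 mL/min.
Dose for this bracket: 150 mg.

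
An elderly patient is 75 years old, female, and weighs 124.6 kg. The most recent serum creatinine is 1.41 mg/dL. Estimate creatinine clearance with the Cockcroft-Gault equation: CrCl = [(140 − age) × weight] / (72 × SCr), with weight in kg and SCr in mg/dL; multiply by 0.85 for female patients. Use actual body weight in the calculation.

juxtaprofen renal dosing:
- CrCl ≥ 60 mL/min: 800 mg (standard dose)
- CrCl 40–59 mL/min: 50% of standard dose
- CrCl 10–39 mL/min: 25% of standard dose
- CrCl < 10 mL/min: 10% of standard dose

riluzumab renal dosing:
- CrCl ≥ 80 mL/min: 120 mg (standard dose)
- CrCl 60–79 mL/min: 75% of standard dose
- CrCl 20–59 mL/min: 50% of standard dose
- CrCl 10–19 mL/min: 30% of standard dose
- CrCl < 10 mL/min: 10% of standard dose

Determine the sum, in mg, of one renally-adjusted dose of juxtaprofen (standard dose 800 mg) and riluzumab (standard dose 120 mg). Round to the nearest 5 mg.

CrCl = (140 − 75) × 124.6 / (72 × 1.41) × 0.85 = 8099.0 / 101.52 × 0.85 ≈ 67.8 mL/min
CrCl ≈ 68 mL/min.
juxtaprofen: ≥ 60 mL/min → 100% of 800 mg = 800 mg.
riluzumab: 60–79 mL/min → 75% of 120 mg = 90 mg.
Total = 800 + 90 = 890 mg.

890 mg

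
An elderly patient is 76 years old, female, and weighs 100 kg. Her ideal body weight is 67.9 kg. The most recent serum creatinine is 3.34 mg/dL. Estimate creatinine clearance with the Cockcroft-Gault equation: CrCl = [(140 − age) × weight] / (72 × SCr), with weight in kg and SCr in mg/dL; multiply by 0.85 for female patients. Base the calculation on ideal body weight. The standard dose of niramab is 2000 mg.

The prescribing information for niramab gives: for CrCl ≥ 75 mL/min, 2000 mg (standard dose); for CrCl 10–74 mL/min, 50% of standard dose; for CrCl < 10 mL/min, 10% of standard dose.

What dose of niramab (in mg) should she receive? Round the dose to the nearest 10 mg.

CrCl = (140 − 76) × 67.9 / (72 × 3.34) × 0.85 = 4345.6 / 240.48 × 0.85 ≈ 15.4 mL/min
CrCl ≈ 15 mL/min → bracket 10–74 mL/min.
50% of 2000 mg = 1000 mg

1000 mg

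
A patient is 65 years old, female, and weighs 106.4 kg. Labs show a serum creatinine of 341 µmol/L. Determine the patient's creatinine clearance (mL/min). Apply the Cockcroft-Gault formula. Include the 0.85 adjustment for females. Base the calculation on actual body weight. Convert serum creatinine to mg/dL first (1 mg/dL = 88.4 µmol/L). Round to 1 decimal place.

24.4 mL/min

SCr = 341 / 88.4 = 3.857 mg/dL
CrCl = (140 − 65) × 106.4 / (72 × 3.857) × 0.85 = 7980.0 / 277.70 × 0.85 ≈ 24.4 mL/min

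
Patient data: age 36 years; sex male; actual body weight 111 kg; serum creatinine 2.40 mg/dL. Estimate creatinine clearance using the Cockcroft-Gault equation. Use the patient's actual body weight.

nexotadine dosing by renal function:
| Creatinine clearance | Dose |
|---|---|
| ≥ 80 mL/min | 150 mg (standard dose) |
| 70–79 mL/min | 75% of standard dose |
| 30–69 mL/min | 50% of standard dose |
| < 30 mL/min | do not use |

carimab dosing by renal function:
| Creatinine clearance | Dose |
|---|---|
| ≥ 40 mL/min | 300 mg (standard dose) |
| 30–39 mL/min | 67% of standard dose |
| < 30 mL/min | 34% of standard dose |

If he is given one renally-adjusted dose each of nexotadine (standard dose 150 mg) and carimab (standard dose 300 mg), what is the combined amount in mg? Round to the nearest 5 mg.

375 mg

CrCl = (140 − 36) × 111 / (72 × 2.4) = 11544.0 / 172.80 ≈ 66.8 mL/min
CrCl ≈ 67 mL/min.
nexotadine: 30–69 mL/min → 50% of 150 mg = 75 mg.
carimab: ≥ 40 mL/min → 100% of 300 mg = 300 mg.
Total = 75 + 300 = 375 mg.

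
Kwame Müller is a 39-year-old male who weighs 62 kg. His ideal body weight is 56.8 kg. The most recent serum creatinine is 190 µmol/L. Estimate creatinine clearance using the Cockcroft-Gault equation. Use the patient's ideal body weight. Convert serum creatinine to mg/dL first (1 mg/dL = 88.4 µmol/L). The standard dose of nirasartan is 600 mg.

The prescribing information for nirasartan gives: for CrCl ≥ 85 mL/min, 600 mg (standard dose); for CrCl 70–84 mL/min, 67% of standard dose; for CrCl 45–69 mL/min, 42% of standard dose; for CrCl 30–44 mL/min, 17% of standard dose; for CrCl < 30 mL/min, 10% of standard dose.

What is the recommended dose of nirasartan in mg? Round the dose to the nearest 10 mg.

100 mg

SCr = 190 / 88.4 = 2.149 mg/dL
CrCl = (140 − 39) × 56.8 / (72 × 2.149) = 5736.8 / 154.73 ≈ 37.1 mL/min
CrCl ≈ 37 mL/min → bracket 30–44 mL/min.
17% of 600 mg = 102 mg → 100 mg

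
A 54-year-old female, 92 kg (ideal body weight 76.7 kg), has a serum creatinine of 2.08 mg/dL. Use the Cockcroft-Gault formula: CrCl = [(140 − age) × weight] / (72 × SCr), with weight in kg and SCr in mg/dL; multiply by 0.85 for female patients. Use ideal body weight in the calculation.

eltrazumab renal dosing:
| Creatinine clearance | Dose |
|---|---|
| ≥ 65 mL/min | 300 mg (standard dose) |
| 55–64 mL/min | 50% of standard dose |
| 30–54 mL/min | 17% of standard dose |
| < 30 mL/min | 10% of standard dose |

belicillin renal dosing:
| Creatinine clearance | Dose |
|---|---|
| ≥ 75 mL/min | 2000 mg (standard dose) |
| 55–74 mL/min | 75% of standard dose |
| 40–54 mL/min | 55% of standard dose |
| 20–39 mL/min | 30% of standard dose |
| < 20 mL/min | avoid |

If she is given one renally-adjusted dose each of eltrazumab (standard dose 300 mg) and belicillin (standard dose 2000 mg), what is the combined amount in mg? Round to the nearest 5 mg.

CrCl = (140 − 54) × 76.7 / (72 × 2.08) × 0.85 = 6596.2 / 149.76 × 0.85 ≈ 37.4 mL/min
CrCl ≈ 37 mL/min.
eltrazumab: 30–54 mL/min → 17% of 300 mg = 51 mg.
belicillin: 20–39 mL/min → 30% of 2000 mg = 600 mg.
Total = 51 + 600 = 651 mg.

650 mg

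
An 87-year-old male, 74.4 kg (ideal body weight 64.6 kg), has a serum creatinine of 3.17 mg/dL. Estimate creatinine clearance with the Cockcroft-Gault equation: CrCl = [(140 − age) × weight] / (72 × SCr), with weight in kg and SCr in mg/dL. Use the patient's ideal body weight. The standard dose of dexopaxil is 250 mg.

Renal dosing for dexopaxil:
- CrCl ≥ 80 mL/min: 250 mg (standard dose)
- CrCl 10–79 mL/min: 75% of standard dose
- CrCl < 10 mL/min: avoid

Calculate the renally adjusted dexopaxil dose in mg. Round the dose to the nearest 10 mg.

CrCl = (140 − 87) × 64.6 / (72 × 3.17) = 3423.8 / 228.24 ≈ 15.0 mL/min
CrCl ≈ 15 mL/min → bracket 10–79 mL/min.
75% of 250 mg = 187.5 mg → 190 mg

190 mg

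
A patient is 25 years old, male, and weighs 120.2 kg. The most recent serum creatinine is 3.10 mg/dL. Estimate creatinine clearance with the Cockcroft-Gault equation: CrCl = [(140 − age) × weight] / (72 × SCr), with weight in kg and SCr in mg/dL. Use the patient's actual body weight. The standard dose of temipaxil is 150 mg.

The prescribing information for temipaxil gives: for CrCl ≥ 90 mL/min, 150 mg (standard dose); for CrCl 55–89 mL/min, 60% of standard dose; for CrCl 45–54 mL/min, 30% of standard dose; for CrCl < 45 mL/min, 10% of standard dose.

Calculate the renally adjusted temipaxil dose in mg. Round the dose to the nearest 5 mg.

CrCl = (140 − 25) × 120.2 / (72 × 3.1) = 13823.0 / 223.20 ≈ 61.9 mL/min
CrCl ≈ 62 mL/min → bracket 55–89 mL/min.
60% of 150 mg = 90 mg

90 mg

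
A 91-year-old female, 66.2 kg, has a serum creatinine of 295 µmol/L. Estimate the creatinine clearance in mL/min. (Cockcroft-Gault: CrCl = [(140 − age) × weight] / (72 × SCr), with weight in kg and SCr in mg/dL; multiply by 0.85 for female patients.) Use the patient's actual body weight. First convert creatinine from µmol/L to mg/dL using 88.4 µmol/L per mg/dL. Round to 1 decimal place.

11.5 mL/min

SCr = 295 / 88.4 = 3.337 mg/dL
CrCl = (140 − 91) × 66.2 / (72 × 3.337) × 0.85 = 3243.8 / 240.26 × 0.85 ≈ 11.5 mL/min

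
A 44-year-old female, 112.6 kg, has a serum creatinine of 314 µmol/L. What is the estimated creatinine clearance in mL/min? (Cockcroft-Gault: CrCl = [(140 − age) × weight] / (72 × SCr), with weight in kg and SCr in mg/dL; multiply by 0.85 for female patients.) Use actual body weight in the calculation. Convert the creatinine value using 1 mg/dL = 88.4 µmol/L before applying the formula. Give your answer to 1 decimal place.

35.9 mL/min

SCr = 314 / 88.4 = 3.552 mg/dL
CrCl = (140 − 44) × 112.6 / (72 × 3.552) × 0.85 = 10809.6 / 255.74 × 0.85 ≈ 35.9 mL/min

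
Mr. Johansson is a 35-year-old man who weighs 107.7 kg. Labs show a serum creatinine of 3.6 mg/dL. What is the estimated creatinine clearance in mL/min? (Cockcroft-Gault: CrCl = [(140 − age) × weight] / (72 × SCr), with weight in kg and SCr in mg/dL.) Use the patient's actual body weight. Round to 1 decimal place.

43.6 mL/min

CrCl = (140 − 35) × 107.7 / (72 × 3.6) = 11308.5 / 259.20 ≈ 43.6 mL/min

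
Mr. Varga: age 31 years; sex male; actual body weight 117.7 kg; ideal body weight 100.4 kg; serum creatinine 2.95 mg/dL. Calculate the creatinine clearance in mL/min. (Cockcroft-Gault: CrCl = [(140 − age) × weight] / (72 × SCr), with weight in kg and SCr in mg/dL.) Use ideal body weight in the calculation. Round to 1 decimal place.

51.5 mL/min

CrCl = (140 − 31) × 100.4 / (72 × 2.95) = 10943.6 / 212.40 ≈ 51.5 mL/min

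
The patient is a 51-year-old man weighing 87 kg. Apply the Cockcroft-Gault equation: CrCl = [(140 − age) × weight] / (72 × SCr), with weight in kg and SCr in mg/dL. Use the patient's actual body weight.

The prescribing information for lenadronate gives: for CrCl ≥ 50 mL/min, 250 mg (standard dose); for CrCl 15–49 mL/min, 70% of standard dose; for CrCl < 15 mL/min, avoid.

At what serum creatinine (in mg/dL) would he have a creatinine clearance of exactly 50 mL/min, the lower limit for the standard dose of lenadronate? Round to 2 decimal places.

2.15 mg/dL

Standard dose requires CrCl ≥ 50 mL/min.
Set (140 − 51) × 87 / (72 × SCr) = 50
SCr = (140 − 51) × 87 / (72 × 50) = 2.151 mg/dL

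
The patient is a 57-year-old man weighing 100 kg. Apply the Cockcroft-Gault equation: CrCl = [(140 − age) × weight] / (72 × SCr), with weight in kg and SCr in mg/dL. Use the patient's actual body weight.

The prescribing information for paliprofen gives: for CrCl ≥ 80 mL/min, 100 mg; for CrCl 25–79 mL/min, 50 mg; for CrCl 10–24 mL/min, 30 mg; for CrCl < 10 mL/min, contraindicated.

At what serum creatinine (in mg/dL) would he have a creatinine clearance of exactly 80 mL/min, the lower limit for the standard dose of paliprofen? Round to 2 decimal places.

1.44 mg/dL

Standard dose requires CrCl ≥ 80 mL/min.
Set (140 − 57) × 100 / (72 × SCr) = 80
SCr = (140 − 57) × 100 / (72 × 80) = 1.441 mg/dL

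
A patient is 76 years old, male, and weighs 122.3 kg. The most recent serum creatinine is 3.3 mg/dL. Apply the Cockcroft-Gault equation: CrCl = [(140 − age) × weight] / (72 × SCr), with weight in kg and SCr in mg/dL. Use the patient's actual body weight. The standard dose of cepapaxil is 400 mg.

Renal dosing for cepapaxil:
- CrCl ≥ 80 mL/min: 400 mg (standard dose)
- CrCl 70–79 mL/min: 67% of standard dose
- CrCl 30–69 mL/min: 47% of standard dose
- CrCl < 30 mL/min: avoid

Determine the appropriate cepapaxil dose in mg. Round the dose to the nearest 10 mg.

190 mg

CrCl = (140 − 76) × 122.3 / (72 × 3.3) = 7827.2 / 237.60 ≈ 32.9 mL/min
CrCl ≈ 33 mL/min → bracket 30–69 mL/min.
47% of 400 mg = 188 mg → 190 mg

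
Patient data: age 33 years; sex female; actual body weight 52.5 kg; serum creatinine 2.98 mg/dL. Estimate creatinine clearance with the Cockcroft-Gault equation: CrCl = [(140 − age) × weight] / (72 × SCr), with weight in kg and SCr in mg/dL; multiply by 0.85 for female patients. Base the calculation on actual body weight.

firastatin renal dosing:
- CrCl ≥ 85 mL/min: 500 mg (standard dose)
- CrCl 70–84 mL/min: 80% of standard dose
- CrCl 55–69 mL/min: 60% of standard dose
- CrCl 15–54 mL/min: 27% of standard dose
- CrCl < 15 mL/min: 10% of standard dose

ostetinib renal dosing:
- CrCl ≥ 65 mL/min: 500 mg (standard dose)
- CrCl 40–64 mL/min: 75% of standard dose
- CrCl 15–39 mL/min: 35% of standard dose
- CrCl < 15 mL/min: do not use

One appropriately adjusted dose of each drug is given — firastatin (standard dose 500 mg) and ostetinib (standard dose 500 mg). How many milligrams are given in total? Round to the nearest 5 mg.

310 mg

CrCl = (140 − 33) × 52.5 / (72 × 2.98) × 0.85 = 5617.5 / 214.56 × 0.85 ≈ 22.3 mL/min
CrCl ≈ 22 mL/min.
firastatin: 15–54 mL/min → 27% of 500 mg = 135 mg.
ostetinib: 15–39 mL/min → 35% of 500 mg = 175 mg.
Total = 135 + 175 = 310 mg.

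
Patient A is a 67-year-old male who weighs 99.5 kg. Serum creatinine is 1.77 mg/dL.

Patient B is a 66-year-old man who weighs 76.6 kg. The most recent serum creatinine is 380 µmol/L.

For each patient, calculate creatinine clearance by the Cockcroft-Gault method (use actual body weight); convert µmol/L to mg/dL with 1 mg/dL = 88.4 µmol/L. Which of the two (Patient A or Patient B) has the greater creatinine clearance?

Patient A: CrCl = (140 − 67) × 99.5 / (72 × 1.77) = 7263.5 / 127.44 ≈ 57.0 mL/min
Patient B: SCr = 380 / 88.4 = 4.299 mg/dL
Patient B: CrCl = (140 − 66) × 76.6 / (72 × 4.299) = 5668.4 / 309.53 ≈ 18.3 mL/min
57.0 vs 18.3 mL/min → Patient A is higher.

Patient A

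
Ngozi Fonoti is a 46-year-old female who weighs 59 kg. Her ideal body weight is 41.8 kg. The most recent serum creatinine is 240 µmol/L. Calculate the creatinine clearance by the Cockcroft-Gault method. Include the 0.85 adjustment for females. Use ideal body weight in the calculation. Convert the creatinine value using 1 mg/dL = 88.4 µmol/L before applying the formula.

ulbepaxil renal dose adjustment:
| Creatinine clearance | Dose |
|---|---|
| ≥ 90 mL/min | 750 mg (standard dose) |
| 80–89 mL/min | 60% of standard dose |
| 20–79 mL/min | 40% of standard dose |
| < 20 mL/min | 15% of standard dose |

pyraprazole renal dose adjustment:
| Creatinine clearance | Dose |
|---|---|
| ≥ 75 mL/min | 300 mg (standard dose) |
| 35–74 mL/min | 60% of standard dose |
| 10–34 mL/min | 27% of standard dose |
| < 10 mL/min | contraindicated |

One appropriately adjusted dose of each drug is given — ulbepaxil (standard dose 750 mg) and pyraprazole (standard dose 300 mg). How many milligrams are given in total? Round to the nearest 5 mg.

SCr = 240 / 88.4 = 2.715 mg/dL
CrCl = (140 − 46) × 41.8 / (72 × 2.715) × 0.85 = 3929.2 / 195.48 × 0.85 ≈ 17.1 mL/min
CrCl ≈ 17 mL/min.
ulbepaxil: < 20 mL/min → 15% of 750 mg = 112.5 mg.
pyraprazole: 10–34 mL/min → 27% of 300 mg = 81 mg.
Total = 112.5 + 81 = 193.5 mg.

195 mg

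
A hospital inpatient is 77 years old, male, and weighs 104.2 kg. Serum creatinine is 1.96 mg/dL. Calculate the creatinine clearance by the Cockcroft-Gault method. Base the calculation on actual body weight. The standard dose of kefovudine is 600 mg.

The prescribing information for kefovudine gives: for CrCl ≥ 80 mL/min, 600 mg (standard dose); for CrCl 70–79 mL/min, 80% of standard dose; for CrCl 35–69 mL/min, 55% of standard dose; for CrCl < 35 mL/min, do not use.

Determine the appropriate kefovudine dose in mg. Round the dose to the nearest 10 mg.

330 mg

CrCl = (140 − 77) × 104.2 / (72 × 1.96) = 6564.6 / 141.12 ≈ 46.5 mL/min
CrCl ≈ 47 mL/min → bracket 35–69 mL/min.
55% of 600 mg = 330 mg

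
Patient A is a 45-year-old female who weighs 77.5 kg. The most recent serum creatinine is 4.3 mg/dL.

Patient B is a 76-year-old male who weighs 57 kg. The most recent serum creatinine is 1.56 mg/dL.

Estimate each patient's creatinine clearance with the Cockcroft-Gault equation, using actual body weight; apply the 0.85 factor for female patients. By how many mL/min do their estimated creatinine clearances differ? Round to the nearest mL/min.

Patient A: CrCl = (140 − 45) × 77.5 / (72 × 4.3) × 0.85 = 7362.5 / 309.60 × 0.85 ≈ 20.2 mL/min
Patient B: CrCl = (140 − 76) × 57 / (72 × 1.56) = 3648.0 / 112.32 ≈ 32.5 mL/min
|20.2 − 32.5| = 12.3 mL/min

12 mL/min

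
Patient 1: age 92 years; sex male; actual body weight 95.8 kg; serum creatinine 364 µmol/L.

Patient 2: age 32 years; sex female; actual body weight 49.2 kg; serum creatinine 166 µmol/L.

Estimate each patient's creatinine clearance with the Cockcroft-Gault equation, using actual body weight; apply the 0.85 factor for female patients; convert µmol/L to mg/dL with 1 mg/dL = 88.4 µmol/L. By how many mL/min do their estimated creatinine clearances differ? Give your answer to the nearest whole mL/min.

18 mL/min

Patient 1: SCr = 364 / 88.4 = 4.118 mg/dL
Patient 1: CrCl = (140 − 92) × 95.8 / (72 × 4.118) = 4598.4 / 296.50 ≈ 15.5 mL/min
Patient 2: SCr = 166 / 88.4 = 1.878 mg/dL
Patient 2: CrCl = (140 − 32) × 49.2 / (72 × 1.878) × 0.85 = 5313.6 / 135.22 × 0.85 ≈ 33.4 mL/min
|15.5 − 33.4| = 17.9 mL/min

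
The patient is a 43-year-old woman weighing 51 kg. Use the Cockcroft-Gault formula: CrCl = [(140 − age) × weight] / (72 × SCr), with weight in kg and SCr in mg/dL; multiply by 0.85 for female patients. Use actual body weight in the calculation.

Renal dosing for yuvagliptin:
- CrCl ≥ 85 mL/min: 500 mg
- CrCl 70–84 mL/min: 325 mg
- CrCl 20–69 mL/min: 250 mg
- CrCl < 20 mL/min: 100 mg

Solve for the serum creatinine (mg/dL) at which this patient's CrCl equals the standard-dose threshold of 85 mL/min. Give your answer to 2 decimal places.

Standard dose requires CrCl ≥ 85 mL/min.
Set (140 − 43) × 51 × 0.85 / (72 × SCr) = 85
SCr = (140 − 43) × 51 × 0.85 / (72 × 85) = 0.687 mg/dL

0.69 mg/dL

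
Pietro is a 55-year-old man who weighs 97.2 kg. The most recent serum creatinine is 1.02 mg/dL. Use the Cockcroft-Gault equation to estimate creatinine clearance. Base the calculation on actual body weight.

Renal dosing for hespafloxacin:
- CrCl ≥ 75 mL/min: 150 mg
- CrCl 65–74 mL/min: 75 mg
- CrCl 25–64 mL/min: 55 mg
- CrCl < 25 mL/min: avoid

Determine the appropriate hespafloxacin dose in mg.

150 mg

CrCl = (140 − 55) × 97.2 / (72 × 1.02) = 8262.0 / 73.44 ≈ 112.5 mL/min
CrCl ≈ 112 mL/min → bracket ≥ 75 mL/min.
Dose for this bracket: 150 mg.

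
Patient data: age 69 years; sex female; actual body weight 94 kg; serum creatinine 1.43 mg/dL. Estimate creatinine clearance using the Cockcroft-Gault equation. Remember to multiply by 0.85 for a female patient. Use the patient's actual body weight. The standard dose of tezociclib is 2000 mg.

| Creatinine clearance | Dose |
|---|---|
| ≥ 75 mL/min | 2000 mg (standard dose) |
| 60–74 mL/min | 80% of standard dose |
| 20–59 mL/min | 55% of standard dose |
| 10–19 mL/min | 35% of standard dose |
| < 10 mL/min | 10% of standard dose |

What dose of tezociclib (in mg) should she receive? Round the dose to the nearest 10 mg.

CrCl = (140 − 69) × 94 / (72 × 1.43) × 0.85 = 6674.0 / 102.96 × 0.85 ≈ 55.1 mL/min
CrCl ≈ 55 mL/min → bracket 20–59 mL/min.
55% of 2000 mg = 1100 mg

1100 mg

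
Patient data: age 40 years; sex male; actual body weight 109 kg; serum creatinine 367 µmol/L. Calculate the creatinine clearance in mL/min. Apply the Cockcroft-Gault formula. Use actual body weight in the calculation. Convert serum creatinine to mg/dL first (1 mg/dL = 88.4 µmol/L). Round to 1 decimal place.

SCr = 367 / 88.4 = 4.152 mg/dL
CrCl = (140 − 40) × 109 / (72 × 4.152) = 10900.0 / 298.94 ≈ 36.5 mL/min

36.5 mL/min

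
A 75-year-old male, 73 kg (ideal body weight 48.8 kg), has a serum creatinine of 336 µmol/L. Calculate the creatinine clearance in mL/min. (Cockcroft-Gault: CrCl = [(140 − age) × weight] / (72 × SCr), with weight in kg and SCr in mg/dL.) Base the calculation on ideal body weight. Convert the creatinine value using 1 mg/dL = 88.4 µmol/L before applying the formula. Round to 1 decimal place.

SCr = 336 / 88.4 = 3.801 mg/dL
CrCl = (140 − 75) × 48.8 / (72 × 3.801) = 3172.0 / 273.67 ≈ 11.6 mL/min

11.6 mL/min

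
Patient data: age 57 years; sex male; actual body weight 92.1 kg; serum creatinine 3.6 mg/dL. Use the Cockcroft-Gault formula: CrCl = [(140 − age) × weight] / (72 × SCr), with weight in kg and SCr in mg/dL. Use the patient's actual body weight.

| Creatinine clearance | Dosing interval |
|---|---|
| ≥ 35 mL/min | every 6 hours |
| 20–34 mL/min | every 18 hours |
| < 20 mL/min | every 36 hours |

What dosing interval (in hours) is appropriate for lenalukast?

every 18 hours

CrCl = (140 − 57) × 92.1 / (72 × 3.6) = 7644.3 / 259.20 ≈ 29.5 mL/min
CrCl ≈ 29 mL/min → bracket 20–34 mL/min → every 18 hours.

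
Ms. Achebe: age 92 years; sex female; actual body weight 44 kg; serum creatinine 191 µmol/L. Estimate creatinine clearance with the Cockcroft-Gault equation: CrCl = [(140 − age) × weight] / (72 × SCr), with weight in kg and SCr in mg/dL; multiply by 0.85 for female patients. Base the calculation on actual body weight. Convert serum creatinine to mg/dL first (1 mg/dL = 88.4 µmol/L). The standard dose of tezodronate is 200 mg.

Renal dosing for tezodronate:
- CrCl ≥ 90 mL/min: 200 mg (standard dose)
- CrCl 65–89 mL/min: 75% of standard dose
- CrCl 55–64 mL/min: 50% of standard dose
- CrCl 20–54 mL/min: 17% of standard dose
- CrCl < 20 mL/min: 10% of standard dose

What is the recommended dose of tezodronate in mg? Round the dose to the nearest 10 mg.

SCr = 191 / 88.4 = 2.161 mg/dL
CrCl = (140 − 92) × 44 / (72 × 2.161) × 0.85 = 2112.0 / 155.59 × 0.85 ≈ 11.5 mL/min
CrCl ≈ 12 mL/min → bracket < 20 mL/min.
10% of 200 mg = 20 mg

20 mg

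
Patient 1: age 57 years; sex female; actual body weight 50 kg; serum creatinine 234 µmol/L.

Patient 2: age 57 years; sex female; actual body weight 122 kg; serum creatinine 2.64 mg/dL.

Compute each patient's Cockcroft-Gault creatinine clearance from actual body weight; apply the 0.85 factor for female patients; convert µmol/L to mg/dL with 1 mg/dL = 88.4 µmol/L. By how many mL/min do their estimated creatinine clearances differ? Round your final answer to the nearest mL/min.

27 mL/min

Patient 1: SCr = 234 / 88.4 = 2.647 mg/dL
Patient 1: CrCl = (140 − 57) × 50 / (72 × 2.647) × 0.85 = 4150.0 / 190.58 × 0.85 ≈ 18.5 mL/min
Patient 2: CrCl = (140 − 57) × 122 / (72 × 2.64) × 0.85 = 10126.0 / 190.08 × 0.85 ≈ 45.3 mL/min
|18.5 − 45.3| = 26.8 mL/min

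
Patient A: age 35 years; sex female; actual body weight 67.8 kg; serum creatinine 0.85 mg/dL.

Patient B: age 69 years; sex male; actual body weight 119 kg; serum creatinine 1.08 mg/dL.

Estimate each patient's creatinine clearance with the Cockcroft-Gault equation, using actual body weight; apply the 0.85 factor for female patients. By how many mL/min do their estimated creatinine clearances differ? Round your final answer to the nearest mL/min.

Patient A: CrCl = (140 − 35) × 67.8 / (72 × 0.85) × 0.85 = 7119.0 / 61.20 × 0.85 ≈ 98.9 mL/min
Patient B: CrCl = (140 − 69) × 119 / (72 × 1.08) = 8449.0 / 77.76 ≈ 108.7 mL/min
|98.9 − 108.7| = 9.8 mL/min

10 mL/min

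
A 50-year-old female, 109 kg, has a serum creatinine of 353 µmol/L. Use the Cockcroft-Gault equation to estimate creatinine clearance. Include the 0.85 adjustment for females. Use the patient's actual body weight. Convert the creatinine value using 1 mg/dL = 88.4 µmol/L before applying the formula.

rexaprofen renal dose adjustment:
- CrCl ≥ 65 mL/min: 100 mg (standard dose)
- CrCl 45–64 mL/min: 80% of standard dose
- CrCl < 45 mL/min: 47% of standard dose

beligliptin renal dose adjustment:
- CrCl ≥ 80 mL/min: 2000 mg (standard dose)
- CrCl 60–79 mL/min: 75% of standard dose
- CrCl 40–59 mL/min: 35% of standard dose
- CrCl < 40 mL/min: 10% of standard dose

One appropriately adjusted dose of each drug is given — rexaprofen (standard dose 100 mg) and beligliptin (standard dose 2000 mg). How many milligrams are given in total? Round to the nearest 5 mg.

SCr = 353 / 88.4 = 3.993 mg/dL
CrCl = (140 − 50) × 109 / (72 × 3.993) × 0.85 = 9810.0 / 287.50 × 0.85 ≈ 29.0 mL/min
CrCl ≈ 29 mL/min.
rexaprofen: < 45 mL/min → 47% of 100 mg = 47 mg.
beligliptin: < 40 mL/min → 10% of 2000 mg = 200 mg.
Total = 47 + 200 = 247 mg.

245 mg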